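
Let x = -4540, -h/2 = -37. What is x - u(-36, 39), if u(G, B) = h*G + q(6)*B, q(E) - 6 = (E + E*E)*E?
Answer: -11938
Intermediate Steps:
h = 74 (h = -2*(-37) = 74)
q(E) = 6 + E*(E + E**2) (q(E) = 6 + (E + E*E)*E = 6 + (E + E**2)*E = 6 + E*(E + E**2))
u(G, B) = 74*G + 258*B (u(G, B) = 74*G + (6 + 6**2 + 6**3)*B = 74*G + (6 + 36 + 216)*B = 74*G + 258*B)
x - u(-36, 39) = -4540 - (74*(-36) + 258*39) = -4540 - (-2664 + 10062) = -4540 - 1*7398 = -4540 - 7398 = -11938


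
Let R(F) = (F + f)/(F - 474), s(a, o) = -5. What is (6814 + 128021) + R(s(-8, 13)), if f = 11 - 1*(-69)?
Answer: 64585890/479 ≈ 1.3483e+5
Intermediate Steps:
f = 80 (f = 11 + 69 = 80)
R(F) = (80 + F)/(-474 + F) (R(F) = (F + 80)/(F - 474) = (80 + F)/(-474 + F))
(6814 + 128021) + R(s(-8, 13)) = (6814 + 128021) + (80 - 5)/(-474 - 5) = 134835 + 75/(-479) = 134835 - 1/479*75 = 134835 - 75/479 = 64585890/479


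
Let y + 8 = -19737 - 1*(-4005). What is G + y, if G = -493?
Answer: -16233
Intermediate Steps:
y = -15740 (y = -8 + (-19737 - 1*(-4005)) = -8 + (-19737 + 4005) = -8 - 15732 = -15740)
G + y = -493 - 15740 = -16233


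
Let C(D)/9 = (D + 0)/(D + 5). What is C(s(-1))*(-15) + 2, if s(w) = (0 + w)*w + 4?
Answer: -131/2 ≈ -65.500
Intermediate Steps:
s(w) = 4 + w² (s(w) = w*w + 4 = w² + 4 = 4 + w²)
C(D) = 9*D/(5 + D) (C(D) = 9*((D + 0)/(D + 5)) = 9*(D/(5 + D)) = 9*D/(5 + D))
C(s(-1))*(-15) + 2 = (9*(4 + (-1)²)/(5 + (4 + (-1)²)))*(-15) + 2 = (9*(4 + 1)/(5 + (4 + 1)))*(-15) + 2 = (9*5/(5 + 5))*(-15) + 2 = (9*5/10)*(-15) + 2 = (9*5*(⅒))*(-15) + 2 = (9/2)*(-15) + 2 = -135/2 + 2 = -131/2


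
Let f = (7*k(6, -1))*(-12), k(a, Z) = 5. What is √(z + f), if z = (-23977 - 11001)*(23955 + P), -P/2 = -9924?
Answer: I*√1532141754 ≈ 39143.0*I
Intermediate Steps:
P = 19848 (P = -2*(-9924) = 19848)
z = -1532141334 (z = (-23977 - 11001)*(23955 + 19848) = -34978*43803 = -1532141334)
f = -420 (f = (7*5)*(-12) = 35*(-12) = -420)
√(z + f) = √(-1532141334 - 420) = √(-1532141754) = I*√1532141754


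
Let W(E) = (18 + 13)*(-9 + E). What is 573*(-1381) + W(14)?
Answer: -791158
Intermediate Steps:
W(E) = -279 + 31*E (W(E) = 31*(-9 + E) = -279 + 31*E)
573*(-1381) + W(14) = 573*(-1381) + (-279 + 31*14) = -791313 + (-279 + 434) = -791313 + 155 = -791158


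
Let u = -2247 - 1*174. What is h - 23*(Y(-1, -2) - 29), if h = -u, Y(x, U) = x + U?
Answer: 3157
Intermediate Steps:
Y(x, U) = U + x
u = -2421 (u = -2247 - 174 = -2421)
h = 2421 (h = -1*(-2421) = 2421)
h - 23*(Y(-1, -2) - 29) = 2421 - 23*((-2 - 1) - 29) = 2421 - 23*(-3 - 29) = 2421 - 23*(-32) = 2421 + 736 = 3157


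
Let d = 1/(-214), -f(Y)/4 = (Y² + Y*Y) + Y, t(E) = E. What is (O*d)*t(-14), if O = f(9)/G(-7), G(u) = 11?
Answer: -4788/1177 ≈ -4.0680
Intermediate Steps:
f(Y) = -8*Y² - 4*Y (f(Y) = -4*((Y² + Y*Y) + Y) = -4*((Y² + Y²) + Y) = -4*(2*Y² + Y) = -4*(Y + 2*Y²) = -8*Y² - 4*Y)
O = -684/11 (O = -4*9*(1 + 2*9)/11 = -4*9*(1 + 18)*(1/11) = -4*9*19*(1/11) = -684*1/11 = -684/11 ≈ -62.182)
d = -1/214 ≈ -0.0046729
(O*d)*t(-14) = -684/11*(-1/214)*(-14) = (342/1177)*(-14) = -4788/1177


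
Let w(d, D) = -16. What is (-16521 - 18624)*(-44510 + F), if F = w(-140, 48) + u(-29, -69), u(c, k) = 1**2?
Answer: 1564831125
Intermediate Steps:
u(c, k) = 1
F = -15 (F = -16 + 1 = -15)
(-16521 - 18624)*(-44510 + F) = (-16521 - 18624)*(-44510 - 15) = -35145*(-44525) = 1564831125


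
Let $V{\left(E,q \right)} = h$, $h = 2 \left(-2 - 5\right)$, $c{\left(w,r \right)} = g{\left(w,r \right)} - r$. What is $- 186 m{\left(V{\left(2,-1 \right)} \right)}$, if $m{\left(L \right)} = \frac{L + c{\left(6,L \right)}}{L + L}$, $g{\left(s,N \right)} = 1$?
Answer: $\frac{93}{14} \approx 6.6429$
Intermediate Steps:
$c{\left(w,r \right)} = 1 - r$
$h = -14$ ($h = 2 \left(-7\right) = -14$)
$V{\left(E,q \right)} = -14$
$m{\left(L \right)} = \frac{1}{2 L}$ ($m{\left(L \right)} = \frac{L - \left(-1 + L\right)}{L + L} = 1 \frac{1}{2 L} = \frac{1}{2 L}$)
$- 186 m{\left(V{\left(2,-1 \right)} \right)} = - 186 \frac{1}{2 \left(-14\right)} = - 186 \cdot \frac{1}{2} \left(- \frac{1}{14}\right) = \left(-186\right) \left(- \frac{1}{28}\right) = \frac{93}{14}$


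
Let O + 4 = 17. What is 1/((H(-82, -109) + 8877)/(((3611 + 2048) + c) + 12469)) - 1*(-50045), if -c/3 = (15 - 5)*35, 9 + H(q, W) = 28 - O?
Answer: 444566813/8883 ≈ 50047.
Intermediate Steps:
O = 13 (O = -4 + 17 = 13)
H(q, W) = 6 (H(q, W) = -9 + (28 - 1*13) = -9 + (28 - 13) = -9 + 15 = 6)
c = -1050 (c = -3*(15 - 5)*35 = -30*35 = -3*350 = -1050)
1/((H(-82, -109) + 8877)/(((3611 + 2048) + c) + 12469)) - 1*(-50045) = 1/((6 + 8877)/(((3611 + 2048) - 1050) + 12469)) - 1*(-50045) = 1/(8883/((5659 - 1050) + 12469)) + 50045 = 1/(8883/(4609 + 12469)) + 50045 = 1/(8883/17078) + 50045 = 17078/8883 + 50045 = 444566813/8883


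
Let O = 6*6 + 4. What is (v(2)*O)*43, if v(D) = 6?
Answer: 10320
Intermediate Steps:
O = 40 (O = 36 + 4 = 40)
(v(2)*O)*43 = (6*40)*43 = 240*43 = 10320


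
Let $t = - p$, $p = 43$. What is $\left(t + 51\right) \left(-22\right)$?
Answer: $-176$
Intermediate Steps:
$t = -43$ ($t = \left(-1\right) 43 = -43$)
$\left(t + 51\right) \left(-22\right) = \left(-43 + 51\right) \left(-22\right) = 8 \left(-22\right) = -176$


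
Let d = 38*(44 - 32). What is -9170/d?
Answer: -4585/228 ≈ -20.110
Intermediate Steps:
d = 456 (d = 38*12 = 456)
-9170/d = -9170/456 = -9170*1/456 = -4585/228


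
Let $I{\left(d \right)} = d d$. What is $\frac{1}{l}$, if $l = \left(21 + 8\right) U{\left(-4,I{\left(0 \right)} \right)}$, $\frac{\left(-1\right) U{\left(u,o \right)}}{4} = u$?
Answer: $\frac{1}{464} \approx 0.0021552$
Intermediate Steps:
$I{\left(d \right)} = d^{2}$
$U{\left(u,o \right)} = - 4 u$
$l = 464$ ($l = \left(21 + 8\right) \left(\left(-4\right) \left(-4\right)\right) = 29 \cdot 16 = 464$)
$\frac{1}{l} = \frac{1}{464}$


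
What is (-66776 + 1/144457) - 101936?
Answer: -24371629383/144457 ≈ -1.6871e+5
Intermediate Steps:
(-66776 + 1/144457) - 101936 = -9646260631/144457 - 101936 = -24371629383/144457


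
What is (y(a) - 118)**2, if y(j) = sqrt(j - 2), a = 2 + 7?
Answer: (118 - sqrt(7))**2 ≈ 13307.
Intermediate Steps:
a = 9
y(j) = sqrt(-2 + j)
(y(a) - 118)**2 = (sqrt(-2 + 9) - 118)**2 = (sqrt(7) - 118)**2 = (-118 + sqrt(7))**2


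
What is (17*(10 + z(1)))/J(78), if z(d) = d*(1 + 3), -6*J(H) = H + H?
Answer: -119/13 ≈ -9.1538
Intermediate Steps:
J(H) = -H/3 (J(H) = -(H + H)/6 = -H/3)
z(d) = 4*d (z(d) = d*4 = 4*d)
(17*(10 + z(1)))/J(78) = (17*(10 + 4*1))/((-⅓*78)) = (17*(10 + 4))/(-26) = (17*14)*(-1/26) = 238*(-1/26) = -119/13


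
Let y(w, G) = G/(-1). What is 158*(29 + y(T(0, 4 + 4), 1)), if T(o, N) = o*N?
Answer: 4424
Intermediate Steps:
T(o, N) = N*o
y(w, G) = -G (y(w, G) = G*(-1) = -G)
158*(29 + y(T(0, 4 + 4), 1)) = 158*(29 - 1*1) = 158*(29 - 1) = 158*28 = 4424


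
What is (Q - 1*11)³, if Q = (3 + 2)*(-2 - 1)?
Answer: -17576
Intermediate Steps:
Q = -15 (Q = 5*(-3) = -15)
(Q - 1*11)³ = (-15 - 1*11)³ = (-15 - 11)³ = (-26)³ = -17576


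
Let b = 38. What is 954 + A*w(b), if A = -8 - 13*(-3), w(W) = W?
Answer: 2132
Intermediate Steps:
A = 31 (A = -8 + 39 = 31)
954 + A*w(b) = 954 + 31*38 = 954 + 1178 = 2132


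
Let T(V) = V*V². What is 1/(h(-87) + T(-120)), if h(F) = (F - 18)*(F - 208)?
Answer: -1/1697025 ≈ -5.8927e-7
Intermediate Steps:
h(F) = (-208 + F)*(-18 + F) (h(F) = (-18 + F)*(-208 + F) = (-208 + F)*(-18 + F))
T(V) = V³
1/(h(-87) + T(-120)) = 1/((3744 + (-87)² - 226*(-87)) + (-120)³) = 1/((3744 + 7569 + 19662) - 1728000) = 1/(30975 - 1728000) = 1/(-1697025) = -1/1697025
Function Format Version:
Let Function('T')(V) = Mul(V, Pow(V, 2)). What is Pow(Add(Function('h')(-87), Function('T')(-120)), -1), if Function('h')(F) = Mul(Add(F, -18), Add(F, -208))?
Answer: Rational(-1, 1697025) ≈ -5.8927e-7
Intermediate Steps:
Function('h')(F) = Mul(Add(-208, F), Add(-18, F)) (Function('h')(F) = Mul(Add(-18, F), Add(-208, F)) = Mul(Add(-208, F), Add(-18, F)))
Function('T')(V) = Pow(V, 3)
Pow(Add(Function('h')(-87), Function('T')(-120)), -1) = Pow(Add(Add(3744, Pow(-87, 2), Mul(-226, -87)), Pow(-120, 3)), -1) = Pow(Add(Add(3744, 7569, 19662), -1728000), -1) = Pow(Add(30975, -1728000), -1) = Pow(-1697025, -1) = Rational(-1, 1697025)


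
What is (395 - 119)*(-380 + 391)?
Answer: 3036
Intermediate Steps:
(395 - 119)*(-380 + 391) = 276*11 = 3036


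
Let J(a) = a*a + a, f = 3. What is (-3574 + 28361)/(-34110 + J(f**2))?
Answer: -3541/4860 ≈ -0.72860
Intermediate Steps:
J(a) = a + a**2 (J(a) = a**2 + a = a + a**2)
(-3574 + 28361)/(-34110 + J(f**2)) = (-3574 + 28361)/(-34110 + 3**2*(1 + 3**2)) = 24787/(-34110 + 9*(1 + 9)) = 24787/(-34110 + 9*10) = 24787/(-34110 + 90) = 24787/(-34020) = 24787*(-1/34020) = -3541/4860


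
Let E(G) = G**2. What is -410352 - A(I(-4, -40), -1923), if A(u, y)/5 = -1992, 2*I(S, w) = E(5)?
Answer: -400392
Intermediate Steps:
I(S, w) = 25/2 (I(S, w) = (1/2)*5**2 = (1/2)*25 = 25/2)
A(u, y) = -9960 (A(u, y) = 5*(-1992) = -9960)
-410352 - A(I(-4, -40), -1923) = -410352 - 1*(-9960) = -410352 + 9960 = -400392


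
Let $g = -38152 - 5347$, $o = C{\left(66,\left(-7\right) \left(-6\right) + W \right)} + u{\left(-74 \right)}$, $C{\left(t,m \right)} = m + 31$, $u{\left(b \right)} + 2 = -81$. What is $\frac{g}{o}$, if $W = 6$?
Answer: $\frac{43499}{4} \approx 10875.0$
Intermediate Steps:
$u{\left(b \right)} = -83$ ($u{\left(b \right)} = -2 - 81 = -83$)
$C{\left(t,m \right)} = 31 + m$
$o = -4$ ($o = \left(31 + \left(\left(-7\right) \left(-6\right) + 6\right)\right) - 83 = \left(31 + \left(42 + 6\right)\right) - 83 = \left(31 + 48\right) - 83 = 79 - 83 = -4$)
$g = -43499$ ($g = -38152 - 5347 = -43499$)
$\frac{g}{o} = - \frac{43499}{-4} = \left(-43499\right) \left(- \frac{1}{4}\right) = \frac{43499}{4}$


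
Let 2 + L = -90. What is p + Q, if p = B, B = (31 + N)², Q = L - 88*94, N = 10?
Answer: -6683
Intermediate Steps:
L = -92 (L = -2 - 90 = -92)
Q = -8364 (Q = -92 - 88*94 = -92 - 8272 = -8364)
B = 1681 (B = (31 + 10)² = 41² = 1681)
p = 1681
p + Q = 1681 - 8364 = -6683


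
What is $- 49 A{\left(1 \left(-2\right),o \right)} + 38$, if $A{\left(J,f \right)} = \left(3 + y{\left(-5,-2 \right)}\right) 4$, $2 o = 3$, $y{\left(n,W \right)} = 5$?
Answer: $-1530$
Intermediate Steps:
$o = \frac{3}{2}$ ($o = \frac{1}{2} \cdot 3 = \frac{3}{2} \approx 1.5$)
$A{\left(J,f \right)} = 32$ ($A{\left(J,f \right)} = \left(3 + 5\right) 4 = 8 \cdot 4 = 32$)
$- 49 A{\left(1 \left(-2\right),o \right)} + 38 = \left(-49\right) 32 + 38 = -1568 + 38 = -1530$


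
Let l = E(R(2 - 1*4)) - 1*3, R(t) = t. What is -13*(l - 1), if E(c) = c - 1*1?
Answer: 91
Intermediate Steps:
E(c) = -1 + c (E(c) = c - 1 = -1 + c)
l = -6 (l = (-1 + (2 - 1*4)) - 1*3 = (-1 + (2 - 4)) - 3 = (-1 - 2) - 3 = -3 - 3 = -6)
-13*(l - 1) = -13*(-6 - 1) = -13*(-7) = 91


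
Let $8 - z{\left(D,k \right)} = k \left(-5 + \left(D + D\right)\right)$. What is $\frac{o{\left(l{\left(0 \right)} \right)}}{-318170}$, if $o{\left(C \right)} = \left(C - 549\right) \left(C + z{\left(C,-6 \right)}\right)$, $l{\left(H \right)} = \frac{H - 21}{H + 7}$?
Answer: $- \frac{16836}{159085} \approx -0.10583$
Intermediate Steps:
$z{\left(D,k \right)} = 8 - k \left(-5 + 2 D\right)$ ($z{\left(D,k \right)} = 8 - k \left(-5 + \left(D + D\right)\right) = 8 - k \left(-5 + 2 D\right)$)
$l{\left(H \right)} = \frac{-21 + H}{7 + H}$
$o{\left(C \right)} = \left(-549 + C\right) \left(-22 + 13 C\right)$ ($o{\left(C \right)} = \left(C - 549\right) \left(C + \left(8 + 5 \left(-6\right) - 2 C \left(-6\right)\right)\right) = \left(-549 + C\right) \left(C + \left(8 - 30 + 12 C\right)\right) = \left(-549 + C\right) \left(C + \left(-22 + 12 C\right)\right) = \left(-549 + C\right) \left(-22 + 13 C\right)$)
$\frac{o{\left(l{\left(0 \right)} \right)}}{-318170} = \frac{12078 - 7159 \frac{-21 + 0}{7 + 0} + 13 \left(\frac{-21 + 0}{7 + 0}\right)^{2}}{-318170} = \left(12078 - 7159 \cdot \frac{1}{7} \left(-21\right) + 13 \left(\frac{1}{7} \left(-21\right)\right)^{2}\right) \left(- \frac{1}{318170}\right) = \left(12078 - -21477 + 13 \left(-3\right)^{2}\right) \left(- \frac{1}{318170}\right) = \left(12078 + 21477 + 13 \cdot 9\right) \left(- \frac{1}{318170}\right) = \left(12078 + 21477 + 117\right) \left(- \frac{1}{318170}\right) = 33672 \left(- \frac{1}{318170}\right) = - \frac{16836}{159085}$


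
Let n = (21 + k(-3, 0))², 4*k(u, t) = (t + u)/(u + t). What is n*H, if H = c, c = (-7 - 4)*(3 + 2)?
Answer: -397375/16 ≈ -24836.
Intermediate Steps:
c = -55 (c = -11*5 = -55)
k(u, t) = ¼ (k(u, t) = ((t + u)/(u + t))/4 = ((t + u)/(t + u))/4 = (¼)*1 = ¼)
n = 7225/16 (n = (21 + ¼)² = (85/4)² = 7225/16 ≈ 451.56)
H = -55
n*H = (7225/16)*(-55) = -397375/16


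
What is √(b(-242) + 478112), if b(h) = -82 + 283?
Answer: 11*√3953 ≈ 691.60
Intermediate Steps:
b(h) = 201
√(b(-242) + 478112) = √(201 + 478112) = √478313 = 11*√3953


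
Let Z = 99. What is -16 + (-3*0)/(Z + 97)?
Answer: -16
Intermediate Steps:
-16 + (-3*0)/(Z + 97) = -16 + (-3*0)/(99 + 97) = -16 + 0/196 = -16 + 0*(1/196) = -16 + 0 = -16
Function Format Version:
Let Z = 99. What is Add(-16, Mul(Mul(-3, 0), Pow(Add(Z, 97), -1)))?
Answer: -16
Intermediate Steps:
Add(-16, Mul(Mul(-3, 0), Pow(Add(Z, 97), -1))) = Add(-16, Mul(Mul(-3, 0), Pow(Add(99, 97), -1))) = Add(-16, Mul(0, Pow(196, -1))) = Add(-16, Mul(0, Rational(1, 196))) = Add(-16, 0) = -16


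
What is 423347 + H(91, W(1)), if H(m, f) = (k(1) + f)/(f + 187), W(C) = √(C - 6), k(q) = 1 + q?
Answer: 14806138357/34974 + 185*I*√5/34974 ≈ 4.2335e+5 + 0.011828*I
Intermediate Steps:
W(C) = √(-6 + C)
H(m, f) = (2 + f)/(187 + f) (H(m, f) = ((1 + 1) + f)/(f + 187) = (2 + f)/(187 + f))
423347 + H(91, W(1)) = 423347 + (2 + √(-6 + 1))/(187 + √(-6 + 1)) = 423347 + (2 + √(-5))/(187 + √(-5)) = 423347 + (2 + I*√5)/(187 + I*√5)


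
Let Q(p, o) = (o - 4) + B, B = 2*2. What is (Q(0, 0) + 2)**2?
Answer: 4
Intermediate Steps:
B = 4
Q(p, o) = o (Q(p, o) = (o - 4) + 4 = (-4 + o) + 4 = o)
(Q(0, 0) + 2)**2 = (0 + 2)**2 = 2**2 = 4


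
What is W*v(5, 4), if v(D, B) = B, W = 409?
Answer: 1636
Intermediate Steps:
W*v(5, 4) = 409*4 = 1636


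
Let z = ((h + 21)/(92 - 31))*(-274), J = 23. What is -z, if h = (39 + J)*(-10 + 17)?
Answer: 124670/61 ≈ 2043.8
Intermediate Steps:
h = 434 (h = (39 + 23)*(-10 + 17) = 62*7 = 434)
z = -124670/61 (z = ((434 + 21)/(92 - 31))*(-274) = (455/61)*(-274) = -124670/61 ≈ -2043.8)
-z = -1*(-124670/61) = 124670/61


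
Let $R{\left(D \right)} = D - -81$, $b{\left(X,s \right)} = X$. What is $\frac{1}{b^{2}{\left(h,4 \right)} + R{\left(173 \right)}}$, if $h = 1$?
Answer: $\frac{1}{255} \approx 0.0039216$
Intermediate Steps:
$R{\left(D \right)} = 81 + D$ ($R{\left(D \right)} = D + 81 = 81 + D$)
$\frac{1}{b^{2}{\left(h,4 \right)} + R{\left(173 \right)}} = \frac{1}{1^{2} + \left(81 + 173\right)} = \frac{1}{1 + 254} = \frac{1}{255}$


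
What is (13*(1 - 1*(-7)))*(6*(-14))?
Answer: -8736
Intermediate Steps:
(13*(1 - 1*(-7)))*(6*(-14)) = (13*(1 + 7))*(-84) = (13*8)*(-84) = 104*(-84) = -8736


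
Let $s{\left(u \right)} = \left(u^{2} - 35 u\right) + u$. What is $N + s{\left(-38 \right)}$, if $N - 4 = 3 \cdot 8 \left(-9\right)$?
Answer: $2524$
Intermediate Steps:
$s{\left(u \right)} = u^{2} - 34 u$
$N = -212$ ($N = 4 + 3 \cdot 8 \left(-9\right) = 4 + 24 \left(-9\right) = 4 - 216 = -212$)
$N + s{\left(-38 \right)} = -212 - 38 \left(-34 - 38\right) = -212 - -2736 = -212 + 2736 = 2524$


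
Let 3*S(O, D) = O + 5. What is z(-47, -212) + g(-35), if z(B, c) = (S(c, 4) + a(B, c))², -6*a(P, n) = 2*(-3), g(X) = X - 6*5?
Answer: 4559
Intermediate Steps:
g(X) = -30 + X (g(X) = X - 30 = -30 + X)
a(P, n) = 1 (a(P, n) = -(-3)/3 = -⅙*(-6) = 1)
S(O, D) = 5/3 + O/3 (S(O, D) = (O + 5)/3 = (5 + O)/3 = 5/3 + O/3)
z(B, c) = (8/3 + c/3)² (z(B, c) = ((5/3 + c/3) + 1)² = (8/3 + c/3)²)
z(-47, -212) + g(-35) = (8 - 212)²/9 + (-30 - 35) = (⅑)*(-204)² - 65 = (⅑)*41616 - 65 = 4624 - 65 = 4559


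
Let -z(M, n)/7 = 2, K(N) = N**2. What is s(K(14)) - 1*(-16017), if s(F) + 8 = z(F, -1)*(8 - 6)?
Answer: 15981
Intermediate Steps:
z(M, n) = -14 (z(M, n) = -7*2 = -14)
s(F) = -36 (s(F) = -8 - 14*(8 - 6) = -8 - 14*2 = -8 - 28 = -36)
s(K(14)) - 1*(-16017) = -36 - 1*(-16017) = -36 + 16017 = 15981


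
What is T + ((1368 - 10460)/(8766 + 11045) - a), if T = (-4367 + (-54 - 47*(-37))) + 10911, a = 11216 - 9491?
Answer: 128841652/19811 ≈ 6503.5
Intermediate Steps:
a = 1725
T = 8229 (T = (-4367 + (-54 + 1739)) + 10911 = (-4367 + 1685) + 10911 = -2682 + 10911 = 8229)
T + ((1368 - 10460)/(8766 + 11045) - a) = 8229 + ((1368 - 10460)/(8766 + 11045) - 1*1725) = 8229 + (-9092/19811 - 1725) = 8229 - 34183067/19811 = 128841652/19811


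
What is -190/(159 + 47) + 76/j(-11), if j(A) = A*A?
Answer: -3667/12463 ≈ -0.29423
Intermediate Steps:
j(A) = A**2
-190/(159 + 47) + 76/j(-11) = -190/(159 + 47) + 76/((-11)**2) = -190/206 + 76/121 = -190*1/206 + 76*(1/121) = -95/103 + 76/121 = -3667/12463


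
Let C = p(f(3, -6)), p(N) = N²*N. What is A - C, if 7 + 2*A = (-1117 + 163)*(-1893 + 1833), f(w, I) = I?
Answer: 57665/2 ≈ 28833.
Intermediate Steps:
p(N) = N³
C = -216 (C = (-6)³ = -216)
A = 57233/2 (A = -7/2 + ((-1117 + 163)*(-1893 + 1833))/2 = -7/2 + (-954*(-60))/2 = -7/2 + (½)*57240 = -7/2 + 28620 = 57233/2 ≈ 28617.)
A - C = 57233/2 - 1*(-216) = 57233/2 + 216 = 57665/2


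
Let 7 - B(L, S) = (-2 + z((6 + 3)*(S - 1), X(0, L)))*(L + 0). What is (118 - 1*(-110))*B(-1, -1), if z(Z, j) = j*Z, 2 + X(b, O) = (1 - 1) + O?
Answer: 13452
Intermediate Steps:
X(b, O) = -2 + O (X(b, O) = -2 + ((1 - 1) + O) = -2 + (0 + O) = -2 + O)
z(Z, j) = Z*j
B(L, S) = 7 - L*(-2 + (-9 + 9*S)*(-2 + L)) (B(L, S) = 7 - (-2 + ((6 + 3)*(S - 1))*(-2 + L))*(L + 0) = 7 - (-2 + (9*(-1 + S))*(-2 + L))*L = 7 - (-2 + (-9 + 9*S)*(-2 + L))*L = 7 - L*(-2 + (-9 + 9*S)*(-2 + L)))
(118 - 1*(-110))*B(-1, -1) = (118 - 1*(-110))*(7 + 2*(-1) - 9*(-1)*(-1 - 1)*(-2 - 1)) = (118 + 110)*(7 - 2 - 9*(-1)*(-2)*(-3)) = 228*(7 - 2 + 54) = 228*59 = 13452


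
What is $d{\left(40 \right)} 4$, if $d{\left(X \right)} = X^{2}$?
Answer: $6400$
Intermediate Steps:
$d{\left(40 \right)} 4 = 40^{2} \cdot 4 = 1600 \cdot 4 = 6400$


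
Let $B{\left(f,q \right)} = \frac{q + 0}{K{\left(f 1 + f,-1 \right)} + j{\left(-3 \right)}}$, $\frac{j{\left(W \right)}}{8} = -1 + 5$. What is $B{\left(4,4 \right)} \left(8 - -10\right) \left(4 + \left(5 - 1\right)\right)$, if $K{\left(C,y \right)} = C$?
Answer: $\frac{72}{5} \approx 14.4$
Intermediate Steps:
$j{\left(W \right)} = 32$ ($j{\left(W \right)} = 8 \left(-1 + 5\right) = 8 \cdot 4 = 32$)
$B{\left(f,q \right)} = \frac{q}{32 + 2 f}$ ($B{\left(f,q \right)} = \frac{q + 0}{\left(f 1 + f\right) + 32} = \frac{q}{\left(f + f\right) + 32} = \frac{q}{2 f + 32} = \frac{q}{32 + 2 f}$)
$B{\left(4,4 \right)} \left(8 - -10\right) \left(4 + \left(5 - 1\right)\right) = \frac{1}{2} \cdot 4 \frac{1}{16 + 4} \left(8 - -10\right) \left(4 + \left(5 - 1\right)\right) = \frac{1}{2} \cdot 4 \cdot \frac{1}{20} \left(8 + 10\right) \left(4 + 4\right) = \frac{1}{2} \cdot 4 \cdot \frac{1}{20} \cdot 18 \cdot 8 = \frac{1}{10} \cdot 18 \cdot 8 = \frac{9}{5} \cdot 8 = \frac{72}{5}$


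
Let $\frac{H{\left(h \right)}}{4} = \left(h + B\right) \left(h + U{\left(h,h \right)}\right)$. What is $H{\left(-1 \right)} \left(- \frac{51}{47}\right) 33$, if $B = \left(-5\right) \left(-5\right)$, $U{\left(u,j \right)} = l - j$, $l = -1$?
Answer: $\frac{161568}{47} \approx 3437.6$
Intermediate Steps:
$U{\left(u,j \right)} = -1 - j$
$B = 25$
$H{\left(h \right)} = -100 - 4 h$ ($H{\left(h \right)} = 4 \left(h + 25\right) \left(h - \left(1 + h\right)\right) = 4 \left(25 + h\right) \left(-1\right) = 4 \left(-25 - h\right) = -100 - 4 h$)
$H{\left(-1 \right)} \left(- \frac{51}{47}\right) 33 = \left(-100 - -4\right) \left(- \frac{51}{47}\right) 33 = \left(-100 + 4\right) \left(\left(-51\right) \frac{1}{47}\right) 33 = \left(-96\right) \left(- \frac{51}{47}\right) 33 = \frac{4896}{47} \cdot 33 = \frac{161568}{47}$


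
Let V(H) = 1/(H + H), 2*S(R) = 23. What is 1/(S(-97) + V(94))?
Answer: 188/2163 ≈ 0.086916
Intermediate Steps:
S(R) = 23/2 (S(R) = (1/2)*23 = 23/2)
V(H) = 1/(2*H)
1/(S(-97) + V(94)) = 1/(23/2 + (1/2)/94) = 1/(23/2 + (1/2)*(1/94)) = 1/(23/2 + 1/188) = 1/(2163/188) = 188/2163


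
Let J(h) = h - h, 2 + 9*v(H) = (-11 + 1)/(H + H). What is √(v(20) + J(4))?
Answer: I/2 ≈ 0.5*I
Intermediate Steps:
v(H) = -2/9 - 5/(9*H) (v(H) = -2/9 + ((-11 + 1)/(H + H))/9 = -2/9 + (-10*1/(2*H))/9 = -2/9 + (-5/H)/9 = -2/9 - 5/(9*H))
J(h) = 0
√(v(20) + J(4)) = √((⅑)*(-5 - 2*20)/20 + 0) = √((⅑)*(1/20)*(-5 - 40) + 0) = √((⅑)*(1/20)*(-45) + 0) = √(-¼ + 0) = √(-¼) = I/2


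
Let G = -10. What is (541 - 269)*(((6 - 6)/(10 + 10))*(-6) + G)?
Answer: -2720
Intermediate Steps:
(541 - 269)*(((6 - 6)/(10 + 10))*(-6) + G) = (541 - 269)*(((6 - 6)/(10 + 10))*(-6) - 10) = 272*((0/20)*(-6) - 10) = 272*((0*(1/20))*(-6) - 10) = 272*(0*(-6) - 10) = 272*(0 - 10) = 272*(-10) = -2720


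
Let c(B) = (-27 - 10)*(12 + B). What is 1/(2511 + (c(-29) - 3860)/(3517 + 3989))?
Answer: 834/2093815 ≈ 0.00039832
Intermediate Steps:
c(B) = -444 - 37*B (c(B) = -37*(12 + B) = -444 - 37*B)
1/(2511 + (c(-29) - 3860)/(3517 + 3989)) = 1/(2511 + ((-444 - 37*(-29)) - 3860)/(3517 + 3989)) = 1/(2511 + ((-444 + 1073) - 3860)/7506) = 1/(2511 + (629 - 3860)*(1/7506)) = 1/(2511 - 3231*1/7506) = 1/(2511 - 359/834) = 1/(2093815/834) = 834/2093815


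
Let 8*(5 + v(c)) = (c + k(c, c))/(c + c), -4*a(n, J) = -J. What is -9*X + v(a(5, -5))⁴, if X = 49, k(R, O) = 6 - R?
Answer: 3480481/10000 ≈ 348.05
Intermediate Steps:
a(n, J) = J/4 (a(n, J) = -(-1)*J/4 = J/4)
v(c) = -5 + 3/(8*c) (v(c) = -5 + ((c + (6 - c))/(c + c))/8 = -5 + (6/((2*c)))/8 = -5 + (6*(1/(2*c)))/8 = -5 + (3/c)/8 = -5 + 3/(8*c))
-9*X + v(a(5, -5))⁴ = -9*49 + (-5 + 3/(8*(((¼)*(-5)))))⁴ = -441 + (-5 + 3/(8*(-5/4)))⁴ = -441 + (-5 + (3/8)*(-⅘))⁴ = -441 + (-5 - 3/10)⁴ = -441 + (-53/10)⁴ = -441 + 7890481/10000 = 3480481/10000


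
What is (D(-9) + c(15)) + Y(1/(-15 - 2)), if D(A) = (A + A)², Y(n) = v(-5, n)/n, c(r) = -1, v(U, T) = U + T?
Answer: 409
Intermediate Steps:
v(U, T) = T + U
Y(n) = (-5 + n)/n (Y(n) = (n - 5)/n = (-5 + n)/n)
D(A) = 4*A² (D(A) = (2*A)² = 4*A²)
(D(-9) + c(15)) + Y(1/(-15 - 2)) = (4*(-9)² - 1) + (-5 + 1/(-15 - 2))/(1/(-15 - 2)) = (4*81 - 1) + (-5 + 1/(-17))/(1/(-17)) = (324 - 1) + (-5 - 1/17)/(-1/17) = 323 - 17*(-86/17) = 323 + 86 = 409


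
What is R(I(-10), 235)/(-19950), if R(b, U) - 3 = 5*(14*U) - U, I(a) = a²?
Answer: -2703/3325 ≈ -0.81293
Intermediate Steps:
R(b, U) = 3 + 69*U (R(b, U) = 3 + (5*(14*U) - U) = 3 + (70*U - U) = 3 + 69*U)
R(I(-10), 235)/(-19950) = (3 + 69*235)/(-19950) = (3 + 16215)*(-1/19950) = 16218*(-1/19950) = -2703/3325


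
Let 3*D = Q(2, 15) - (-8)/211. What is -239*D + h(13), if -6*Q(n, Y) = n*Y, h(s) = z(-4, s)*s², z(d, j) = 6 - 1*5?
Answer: 119070/211 ≈ 564.31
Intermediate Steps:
z(d, j) = 1 (z(d, j) = 6 - 5 = 1)
h(s) = s² (h(s) = 1*s² = s²)
Q(n, Y) = -Y*n/6 (Q(n, Y) = -n*Y/6 = -Y*n/6)
D = -349/211 (D = (-⅙*15*2 - (-8)/211)/3 = (-5 - (-8)/211)/3 = (-5 - 1*(-8/211))/3 = (-5 + 8/211)/3 = (⅓)*(-1047/211) = -349/211 ≈ -1.6540)
-239*D + h(13) = -239*(-349/211) + 13² = 83411/211 + 169 = 119070/211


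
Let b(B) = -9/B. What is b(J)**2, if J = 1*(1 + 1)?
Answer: 81/4 ≈ 20.250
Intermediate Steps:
J = 2 (J = 1*2 = 2)
b(J)**2 = (-9/2)**2 = 81/4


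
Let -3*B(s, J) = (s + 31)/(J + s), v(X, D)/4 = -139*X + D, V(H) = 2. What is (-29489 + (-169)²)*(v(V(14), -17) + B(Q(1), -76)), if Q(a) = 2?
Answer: 40511376/37 ≈ 1.0949e+6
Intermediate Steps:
v(X, D) = -556*X + 4*D (v(X, D) = 4*(-139*X + D) = 4*(D - 139*X) = -556*X + 4*D)
B(s, J) = -(31 + s)/(3*(J + s)) (B(s, J) = -(s + 31)/(3*(J + s)) = -(31 + s)/(3*(J + s)))
(-29489 + (-169)²)*(v(V(14), -17) + B(Q(1), -76)) = (-29489 + (-169)²)*((-556*2 + 4*(-17)) + (-31 - 1*2)/(3*(-76 + 2))) = (-29489 + 28561)*((-1112 - 68) + (⅓)*(-31 - 2)/(-74)) = -928*(-1180 + (⅓)*(-1/74)*(-33)) = -928*(-1180 + 11/74) = -928*(-87309/74) = 40511376/37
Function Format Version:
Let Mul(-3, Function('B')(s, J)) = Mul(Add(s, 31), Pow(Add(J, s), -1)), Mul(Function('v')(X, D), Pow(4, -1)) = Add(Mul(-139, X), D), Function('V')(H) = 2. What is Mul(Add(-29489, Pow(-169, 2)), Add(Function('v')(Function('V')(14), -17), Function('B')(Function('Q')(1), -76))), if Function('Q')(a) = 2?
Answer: Rational(40511376, 37) ≈ 1.0949e+6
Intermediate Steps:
Function('v')(X, D) = Add(Mul(-556, X), Mul(4, D)) (Function('v')(X, D) = Mul(4, Add(Mul(-139, X), D)) = Mul(4, Add(D, Mul(-139, X))) = Add(Mul(-556, X), Mul(4, D)))
Function('B')(s, J) = Mul(Rational(-1, 3), Pow(Add(J, s), -1), Add(31, s)) (Function('B')(s, J) = Mul(Rational(-1, 3), Mul(Add(s, 31), Pow(Add(J, s), -1))) = Mul(Rational(-1, 3), Mul(Add(31, s), Pow(Add(J, s), -1))) = Mul(Rational(-1, 3), Mul(Pow(Add(J, s), -1), Add(31, s))) = Mul(Rational(-1, 3), Pow(Add(J, s), -1), Add(31, s)))
Mul(Add(-29489, Pow(-169, 2)), Add(Function('v')(Function('V')(14), -17), Function('B')(Function('Q')(1), -76))) = Mul(Add(-29489, Pow(-169, 2)), Add(Add(Mul(-556, 2), Mul(4, -17)), Mul(Rational(1, 3), Pow(Add(-76, 2), -1), Add(-31, Mul(-1, 2))))) = Mul(Add(-29489, 28561), Add(Add(-1112, -68), Mul(Rational(1, 3), Pow(-74, -1), Add(-31, -2)))) = Mul(-928, Add(-1180, Mul(Rational(1, 3), Rational(-1, 74), -33))) = Mul(-928, Add(-1180, Rational(11, 74))) = Mul(-928, Rational(-87309, 74)) = Rational(40511376, 37)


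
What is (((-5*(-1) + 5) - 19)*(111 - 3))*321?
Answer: -312012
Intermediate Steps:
(((-5*(-1) + 5) - 19)*(111 - 3))*321 = (((5 + 5) - 19)*108)*321 = ((10 - 19)*108)*321 = -9*108*321 = -972*321 = -312012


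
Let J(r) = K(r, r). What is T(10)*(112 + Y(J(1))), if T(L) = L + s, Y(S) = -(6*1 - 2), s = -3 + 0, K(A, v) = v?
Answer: 756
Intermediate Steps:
J(r) = r
s = -3
Y(S) = -4 (Y(S) = -(6 - 2) = -1*4 = -4)
T(L) = -3 + L (T(L) = L - 3 = -3 + L)
T(10)*(112 + Y(J(1))) = (-3 + 10)*(112 - 4) = 7*108 = 756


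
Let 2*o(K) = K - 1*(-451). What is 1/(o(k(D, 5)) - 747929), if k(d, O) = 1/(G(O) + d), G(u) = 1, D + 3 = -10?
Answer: -24/17944885 ≈ -1.3374e-6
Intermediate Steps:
D = -13 (D = -3 - 10 = -13)
k(d, O) = 1/(1 + d)
o(K) = 451/2 + K/2 (o(K) = (K - 1*(-451))/2 = (K + 451)/2 = (451 + K)/2 = 451/2 + K/2)
1/(o(k(D, 5)) - 747929) = 1/((451/2 + 1/(2*(1 - 13))) - 747929) = 1/((451/2 + (½)/(-12)) - 747929) = 1/((451/2 + (½)*(-1/12)) - 747929) = 1/((451/2 - 1/24) - 747929) = 1/(5411/24 - 747929) = 1/(-17944885/24) = -24/17944885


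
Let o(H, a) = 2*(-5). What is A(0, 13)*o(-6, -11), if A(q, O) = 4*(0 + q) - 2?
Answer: 20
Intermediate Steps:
A(q, O) = -2 + 4*q (A(q, O) = 4*q - 2 = -2 + 4*q)
o(H, a) = -10
A(0, 13)*o(-6, -11) = (-2 + 4*0)*(-10) = (-2 + 0)*(-10) = -2*(-10) = 20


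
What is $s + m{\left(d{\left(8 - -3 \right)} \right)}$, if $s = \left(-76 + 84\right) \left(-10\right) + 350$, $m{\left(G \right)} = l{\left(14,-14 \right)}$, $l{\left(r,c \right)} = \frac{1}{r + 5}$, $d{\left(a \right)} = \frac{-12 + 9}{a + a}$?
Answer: $\frac{5131}{19} \approx 270.05$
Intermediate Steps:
$d{\left(a \right)} = - \frac{3}{2 a}$
$l{\left(r,c \right)} = \frac{1}{5 + r}$
$m{\left(G \right)} = \frac{1}{19}$ ($m{\left(G \right)} = \frac{1}{5 + 14} = \frac{1}{19}$)
$s = 270$ ($s = 8 \left(-10\right) + 350 = -80 + 350 = 270$)
$s + m{\left(d{\left(8 - -3 \right)} \right)} = 270 + \frac{1}{19} = \frac{5131}{19}$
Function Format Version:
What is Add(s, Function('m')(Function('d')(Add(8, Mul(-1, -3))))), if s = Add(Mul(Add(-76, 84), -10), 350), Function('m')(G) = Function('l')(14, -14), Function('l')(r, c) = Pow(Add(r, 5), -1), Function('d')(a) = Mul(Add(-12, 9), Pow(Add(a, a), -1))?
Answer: Rational(5131, 19) ≈ 270.05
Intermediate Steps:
Function('d')(a) = Mul(Rational(-3, 2), Pow(a, -1)) (Function('d')(a) = Mul(-3, Pow(Mul(2, a), -1)) = Mul(-3, Mul(Rational(1, 2), Pow(a, -1))) = Mul(Rational(-3, 2), Pow(a, -1)))
Function('l')(r, c) = Pow(Add(5, r), -1)
Function('m')(G) = Rational(1, 19) (Function('m')(G) = Pow(Add(5, 14), -1) = Pow(19, -1) = Rational(1, 19))
s = 270 (s = Add(Mul(8, -10), 350) = Add(-80, 350) = 270)
Add(s, Function('m')(Function('d')(Add(8, Mul(-1, -3))))) = Add(270, Rational(1, 19)) = Rational(5131, 19)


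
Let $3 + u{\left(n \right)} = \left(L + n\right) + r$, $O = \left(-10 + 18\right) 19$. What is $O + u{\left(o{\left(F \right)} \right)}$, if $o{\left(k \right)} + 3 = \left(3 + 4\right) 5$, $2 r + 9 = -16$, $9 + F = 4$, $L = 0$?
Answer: $\frac{337}{2} \approx 168.5$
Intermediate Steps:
$F = -5$ ($F = -9 + 4 = -5$)
$r = - \frac{25}{2}$ ($r = - \frac{9}{2} + \frac{1}{2} \left(-16\right) = - \frac{9}{2} - 8 = - \frac{25}{2} \approx -12.5$)
$O = 152$ ($O = 8 \cdot 19 = 152$)
$o{\left(k \right)} = 32$ ($o{\left(k \right)} = -3 + \left(3 + 4\right) 5 = -3 + 7 \cdot 5 = -3 + 35 = 32$)
$u{\left(n \right)} = - \frac{31}{2} + n$ ($u{\left(n \right)} = -3 + \left(\left(0 + n\right) - \frac{25}{2}\right) = -3 + \left(n - \frac{25}{2}\right) = -3 + \left(- \frac{25}{2} + n\right) = - \frac{31}{2} + n$)
$O + u{\left(o{\left(F \right)} \right)} = 152 + \left(- \frac{31}{2} + 32\right) = 152 + \frac{33}{2} = \frac{337}{2}$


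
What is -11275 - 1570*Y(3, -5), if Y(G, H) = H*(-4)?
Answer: -42675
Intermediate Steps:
Y(G, H) = -4*H
-11275 - 1570*Y(3, -5) = -11275 - 1570*(-4*(-5)) = -11275 - 1570*20 = -11275 - 1*31400 = -11275 - 31400 = -42675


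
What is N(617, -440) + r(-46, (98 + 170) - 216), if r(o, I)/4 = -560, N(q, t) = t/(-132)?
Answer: -6710/3 ≈ -2236.7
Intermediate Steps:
N(q, t) = -t/132 (N(q, t) = t*(-1/132) = -t/132)
r(o, I) = -2240 (r(o, I) = 4*(-560) = -2240)
N(617, -440) + r(-46, (98 + 170) - 216) = -1/132*(-440) - 2240 = 10/3 - 2240 = -6710/3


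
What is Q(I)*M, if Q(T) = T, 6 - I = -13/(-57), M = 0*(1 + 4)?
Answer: 0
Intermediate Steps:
M = 0 (M = 0*5 = 0)
I = 329/57 (I = 6 - (-13)/(-57) = 6 - (-13)*(-1)/57 = 6 - 1*13/57 = 6 - 13/57 = 329/57 ≈ 5.7719)
Q(I)*M = (329/57)*0 = 0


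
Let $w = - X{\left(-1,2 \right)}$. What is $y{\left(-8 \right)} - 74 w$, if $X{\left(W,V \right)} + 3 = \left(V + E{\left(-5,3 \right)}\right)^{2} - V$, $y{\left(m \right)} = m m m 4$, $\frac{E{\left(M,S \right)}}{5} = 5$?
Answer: $51528$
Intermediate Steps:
$E{\left(M,S \right)} = 25$ ($E{\left(M,S \right)} = 5 \cdot 5 = 25$)
$y{\left(m \right)} = 4 m^{3}$ ($y{\left(m \right)} = m^{2} \cdot 4 m = 4 m^{3}$)
$X{\left(W,V \right)} = -3 + \left(25 + V\right)^{2} - V$ ($X{\left(W,V \right)} = -3 - \left(V - \left(V + 25\right)^{2}\right) = -3 - \left(V - \left(25 + V\right)^{2}\right) = -3 + \left(25 + V\right)^{2} - V$)
$w = -724$ ($w = - (-3 + \left(25 + 2\right)^{2} - 2) = - (-3 + 27^{2} - 2) = - (-3 + 729 - 2) = \left(-1\right) 724 = -724$)
$y{\left(-8 \right)} - 74 w = 4 \left(-8\right)^{3} - -53576 = 4 \left(-512\right) + 53576 = -2048 + 53576 = 51528$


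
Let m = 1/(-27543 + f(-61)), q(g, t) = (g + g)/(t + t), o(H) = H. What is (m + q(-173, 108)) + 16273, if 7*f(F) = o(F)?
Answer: 169459256663/10414548 ≈ 16271.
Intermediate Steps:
q(g, t) = g/t (q(g, t) = (2*g)/((2*t)) = (2*g)*(1/(2*t)) = g/t)
f(F) = F/7
m = -7/192862 (m = 1/(-27543 + (⅐)*(-61)) = 1/(-27543 - 61/7) = 1/(-192862/7) = -7/192862 ≈ -3.6295e-5)
(m + q(-173, 108)) + 16273 = (-7/192862 - 173/108) + 16273 = -16682941/10414548 + 16273 = 169459256663/10414548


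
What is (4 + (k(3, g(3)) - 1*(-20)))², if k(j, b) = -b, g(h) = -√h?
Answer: (24 + √3)² ≈ 662.14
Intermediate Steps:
(4 + (k(3, g(3)) - 1*(-20)))² = (4 + (-(-1)*√3 - 1*(-20)))² = (4 + (√3 + 20))² = (4 + (20 + √3))² = (24 + √3)²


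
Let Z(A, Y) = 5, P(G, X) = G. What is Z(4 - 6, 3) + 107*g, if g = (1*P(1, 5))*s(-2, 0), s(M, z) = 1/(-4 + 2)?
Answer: -97/2 ≈ -48.500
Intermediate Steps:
s(M, z) = -1/2 (s(M, z) = 1/(-2) = -1/2)
g = -1/2 (g = (1*1)*(-1/2) = 1*(-1/2) = -1/2 ≈ -0.50000)
Z(4 - 6, 3) + 107*g = 5 + 107*(-1/2) = 5 - 107/2 = -97/2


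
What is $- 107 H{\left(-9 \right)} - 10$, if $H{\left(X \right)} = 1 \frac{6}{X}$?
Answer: $\frac{184}{3} \approx 61.333$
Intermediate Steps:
$H{\left(X \right)} = \frac{6}{X}$
$- 107 H{\left(-9 \right)} - 10 = - 107 \frac{6}{-9} - 10 = - 107 \cdot 6 \left(- \frac{1}{9}\right) - 10 = \left(-107\right) \left(- \frac{2}{3}\right) - 10 = \frac{214}{3} - 10 = \frac{184}{3}$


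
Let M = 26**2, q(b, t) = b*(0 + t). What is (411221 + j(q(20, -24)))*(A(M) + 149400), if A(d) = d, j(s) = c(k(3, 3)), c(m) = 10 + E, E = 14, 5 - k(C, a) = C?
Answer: 61718004620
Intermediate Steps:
q(b, t) = b*t
M = 676
k(C, a) = 5 - C
c(m) = 24 (c(m) = 10 + 14 = 24)
j(s) = 24
(411221 + j(q(20, -24)))*(A(M) + 149400) = (411221 + 24)*(676 + 149400) = 411245*150076 = 61718004620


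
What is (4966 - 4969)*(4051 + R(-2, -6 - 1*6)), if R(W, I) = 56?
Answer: -12321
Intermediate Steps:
(4966 - 4969)*(4051 + R(-2, -6 - 1*6)) = (4966 - 4969)*(4051 + 56) = -3*4107 = -12321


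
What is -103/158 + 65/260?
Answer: -127/316 ≈ -0.40190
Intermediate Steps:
-103/158 + 65/260 = -103*1/158 + 65*(1/260) = -103/158 + ¼ = -127/316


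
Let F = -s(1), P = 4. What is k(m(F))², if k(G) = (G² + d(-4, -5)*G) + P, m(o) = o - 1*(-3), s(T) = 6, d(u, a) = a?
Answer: 784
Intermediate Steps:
F = -6 (F = -1*6 = -6)
m(o) = 3 + o (m(o) = o + 3 = 3 + o)
k(G) = 4 + G² - 5*G (k(G) = (G² - 5*G) + 4 = 4 + G² - 5*G)
k(m(F))² = (4 + (3 - 6)² - 5*(3 - 6))² = (4 + (-3)² - 5*(-3))² = (4 + 9 + 15)² = 28² = 784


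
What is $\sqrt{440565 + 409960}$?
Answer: $5 \sqrt{34021} \approx 922.24$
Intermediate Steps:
$\sqrt{440565 + 409960} = \sqrt{850525} = 5 \sqrt{34021}$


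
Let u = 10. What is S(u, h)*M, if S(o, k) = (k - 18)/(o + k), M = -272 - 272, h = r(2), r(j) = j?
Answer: 2176/3 ≈ 725.33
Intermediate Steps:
h = 2
M = -544
S(o, k) = (-18 + k)/(k + o)
S(u, h)*M = ((-18 + 2)/(2 + 10))*(-544) = (-16/12)*(-544) = ((1/12)*(-16))*(-544) = -4/3*(-544) = 2176/3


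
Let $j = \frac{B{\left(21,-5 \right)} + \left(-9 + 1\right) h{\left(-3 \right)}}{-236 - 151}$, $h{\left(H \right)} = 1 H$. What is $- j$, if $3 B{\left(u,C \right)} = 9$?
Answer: $\frac{3}{43} \approx 0.069767$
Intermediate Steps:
$h{\left(H \right)} = H$
$B{\left(u,C \right)} = 3$ ($B{\left(u,C \right)} = \frac{1}{3} \cdot 9 = 3$)
$j = - \frac{3}{43}$ ($j = \frac{3 + \left(-9 + 1\right) \left(-3\right)}{-236 - 151} = \frac{3 - -24}{-387} = \left(3 + 24\right) \left(- \frac{1}{387}\right) = 27 \left(- \frac{1}{387}\right) = - \frac{3}{43} \approx -0.069767$)
$- j = \left(-1\right) \left(- \frac{3}{43}\right) = \frac{3}{43}$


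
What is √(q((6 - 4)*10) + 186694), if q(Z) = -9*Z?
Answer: √186514 ≈ 431.87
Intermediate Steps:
√(q((6 - 4)*10) + 186694) = √(-9*(6 - 4)*10 + 186694) = √(-18*10 + 186694) = √(-9*20 + 186694) = √(-180 + 186694) = √186514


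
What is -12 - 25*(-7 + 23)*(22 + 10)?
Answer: -12812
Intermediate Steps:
-12 - 25*(-7 + 23)*(22 + 10) = -12 - 400*32 = -12 - 25*512 = -12 - 12800 = -12812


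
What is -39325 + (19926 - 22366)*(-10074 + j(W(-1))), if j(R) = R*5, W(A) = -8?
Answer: 24638835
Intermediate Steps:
j(R) = 5*R
-39325 + (19926 - 22366)*(-10074 + j(W(-1))) = -39325 + (19926 - 22366)*(-10074 + 5*(-8)) = -39325 - 2440*(-10074 - 40) = -39325 - 2440*(-10114) = -39325 + 24678160 = 24638835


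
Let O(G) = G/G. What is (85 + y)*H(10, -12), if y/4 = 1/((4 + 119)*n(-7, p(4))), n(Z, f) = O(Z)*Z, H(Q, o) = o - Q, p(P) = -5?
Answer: -1609982/861 ≈ -1869.9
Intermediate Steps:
O(G) = 1
n(Z, f) = Z (n(Z, f) = 1*Z = Z)
y = -4/861 (y = 4*(1/((4 + 119)*(-7))) = 4*(-⅐/123) = 4*((1/123)*(-⅐)) = 4*(-1/861) = -4/861 ≈ -0.0046458)
(85 + y)*H(10, -12) = (85 - 4/861)*(-12 - 1*10) = 73181*(-12 - 10)/861 = (73181/861)*(-22) = -1609982/861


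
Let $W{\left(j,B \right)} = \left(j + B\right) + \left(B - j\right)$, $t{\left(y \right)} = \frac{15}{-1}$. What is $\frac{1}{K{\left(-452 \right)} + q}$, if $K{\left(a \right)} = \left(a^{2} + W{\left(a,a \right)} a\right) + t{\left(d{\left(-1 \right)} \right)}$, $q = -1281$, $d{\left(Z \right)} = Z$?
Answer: $\frac{1}{611616} \approx 1.635 \cdot 10^{-6}$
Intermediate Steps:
$t{\left(y \right)} = -15$ ($t{\left(y \right)} = 15 \left(-1\right) = -15$)
$W{\left(j,B \right)} = 2 B$ ($W{\left(j,B \right)} = \left(B + j\right) + \left(B - j\right) = 2 B$)
$K{\left(a \right)} = -15 + 3 a^{2}$ ($K{\left(a \right)} = \left(a^{2} + 2 a a\right) - 15 = \left(a^{2} + 2 a^{2}\right) - 15 = 3 a^{2} - 15 = -15 + 3 a^{2}$)
$\frac{1}{K{\left(-452 \right)} + q} = \frac{1}{\left(-15 + 3 \left(-452\right)^{2}\right) - 1281} = \frac{1}{\left(-15 + 3 \cdot 204304\right) - 1281} = \frac{1}{\left(-15 + 612912\right) - 1281} = \frac{1}{612897 - 1281} = \frac{1}{611616}$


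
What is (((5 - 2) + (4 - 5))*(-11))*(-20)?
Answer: 440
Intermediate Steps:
(((5 - 2) + (4 - 5))*(-11))*(-20) = ((3 - 1)*(-11))*(-20) = (2*(-11))*(-20) = -22*(-20) = 440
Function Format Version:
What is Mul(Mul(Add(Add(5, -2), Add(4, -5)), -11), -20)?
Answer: 440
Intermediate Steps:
Mul(Mul(Add(Add(5, -2), Add(4, -5)), -11), -20) = Mul(Mul(Add(3, -1), -11), -20) = Mul(Mul(2, -11), -20) = Mul(-22, -20) = 440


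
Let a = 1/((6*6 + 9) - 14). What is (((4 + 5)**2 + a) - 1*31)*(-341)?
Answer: -17061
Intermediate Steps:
a = 1/31 (a = 1/((36 + 9) - 14) = 1/(45 - 14) = 1/31 ≈ 0.032258)
(((4 + 5)**2 + a) - 1*31)*(-341) = (((4 + 5)**2 + 1/31) - 1*31)*(-341) = ((9**2 + 1/31) - 31)*(-341) = ((81 + 1/31) - 31)*(-341) = (2512/31 - 31)*(-341) = (1551/31)*(-341) = -17061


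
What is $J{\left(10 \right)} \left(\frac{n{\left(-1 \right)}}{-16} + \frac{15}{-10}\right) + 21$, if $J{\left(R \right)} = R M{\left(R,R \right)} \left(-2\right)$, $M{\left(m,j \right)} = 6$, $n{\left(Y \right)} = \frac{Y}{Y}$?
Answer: $\frac{417}{2} \approx 208.5$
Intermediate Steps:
$n{\left(Y \right)} = 1$
$J{\left(R \right)} = - 12 R$ ($J{\left(R \right)} = R 6 \left(-2\right) = 6 R \left(-2\right) = - 12 R$)
$J{\left(10 \right)} \left(\frac{n{\left(-1 \right)}}{-16} + \frac{15}{-10}\right) + 21 = \left(-12\right) 10 \left(1 \frac{1}{-16} + \frac{15}{-10}\right) + 21 = - 120 \left(1 \left(- \frac{1}{16}\right) + 15 \left(- \frac{1}{10}\right)\right) + 21 = - 120 \left(- \frac{1}{16} - \frac{3}{2}\right) + 21 = \left(-120\right) \left(- \frac{25}{16}\right) + 21 = \frac{375}{2} + 21 = \frac{417}{2}$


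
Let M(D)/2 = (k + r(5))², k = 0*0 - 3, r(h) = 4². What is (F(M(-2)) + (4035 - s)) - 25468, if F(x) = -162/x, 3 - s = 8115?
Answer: -2251330/169 ≈ -13321.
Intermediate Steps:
s = -8112 (s = 3 - 1*8115 = 3 - 8115 = -8112)
r(h) = 16
k = -3 (k = 0 - 3 = -3)
M(D) = 338 (M(D) = 2*(-3 + 16)² = 2*13² = 2*169 = 338)
(F(M(-2)) + (4035 - s)) - 25468 = (-162/338 + (4035 - 1*(-8112))) - 25468 = (-162*1/338 + (4035 + 8112)) - 25468 = (-81/169 + 12147) - 25468 = 2052762/169 - 25468 = -2251330/169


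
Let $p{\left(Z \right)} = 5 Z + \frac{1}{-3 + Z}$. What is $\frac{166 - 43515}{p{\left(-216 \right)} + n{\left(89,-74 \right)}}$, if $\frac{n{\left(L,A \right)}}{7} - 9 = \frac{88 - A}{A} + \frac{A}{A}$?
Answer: $\frac{351256947}{8308240} \approx 42.278$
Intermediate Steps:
$n{\left(L,A \right)} = 70 + \frac{7 \left(88 - A\right)}{A}$ ($n{\left(L,A \right)} = 63 + 7 \left(\frac{88 - A}{A} + \frac{A}{A}\right) = 63 + 7 \left(\frac{88 - A}{A} + 1\right) = 63 + 7 \left(1 + \frac{88 - A}{A}\right) = 63 + \left(7 + \frac{7 \left(88 - A\right)}{A}\right) = 70 + \frac{7 \left(88 - A\right)}{A}$)
$p{\left(Z \right)} = \frac{1}{-3 + Z} + 5 Z$
$\frac{166 - 43515}{p{\left(-216 \right)} + n{\left(89,-74 \right)}} = \frac{166 - 43515}{\frac{1 - -3240 + 5 \left(-216\right)^{2}}{-3 - 216} + \left(63 + \frac{616}{-74}\right)} = - \frac{43349}{\frac{1 + 3240 + 5 \cdot 46656}{-219} + \left(63 + 616 \left(- \frac{1}{74}\right)\right)} = - \frac{43349}{- \frac{1 + 3240 + 233280}{219} + \left(63 - \frac{308}{37}\right)} = - \frac{43349}{\left(- \frac{1}{219}\right) 236521 + \frac{2023}{37}} = - \frac{43349}{- \frac{236521}{219} + \frac{2023}{37}} = - \frac{43349}{- \frac{8308240}{8103}} = \left(-43349\right) \left(- \frac{8103}{8308240}\right) = \frac{351256947}{8308240}$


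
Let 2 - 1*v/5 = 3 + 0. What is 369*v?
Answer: -1845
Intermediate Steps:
v = -5 (v = 10 - 5*(3 + 0) = 10 - 5*3 = 10 - 15 = -5)
369*v = 369*(-5) = -1845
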